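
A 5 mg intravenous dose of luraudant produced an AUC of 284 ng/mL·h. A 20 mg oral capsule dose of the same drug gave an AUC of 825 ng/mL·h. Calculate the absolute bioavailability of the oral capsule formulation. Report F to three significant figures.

F = (AUC_ev / D_ev) / (AUC_iv / D_iv)
  = (825/20) / (284/5)
  = 41.25 / 56.8 = 0.7262

F = 0.726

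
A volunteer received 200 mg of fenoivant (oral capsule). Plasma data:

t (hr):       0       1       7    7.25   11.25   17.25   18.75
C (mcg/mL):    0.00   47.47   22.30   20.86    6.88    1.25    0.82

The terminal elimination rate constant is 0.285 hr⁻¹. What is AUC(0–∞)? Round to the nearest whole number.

AUC = 323 mcg/mL·hr

Trapezoidal AUC_0→18.75:
  [0→1]: (0.00+47.47)/2 × 1 = 23.735
  [1→7]: (47.47+22.30)/2 × 6 = 209.31
  [7→7.25]: (22.30+20.86)/2 × 0.25 = 5.395
  [7.25→11.25]: (20.86+6.88)/2 × 4 = 55.48
  [11.25→17.25]: (6.88+1.25)/2 × 6 = 24.39
  [17.25→18.75]: (1.25+0.82)/2 × 1.5 = 1.5525
  Sum = 319.8625 mcg/mL·hr
Extrapolated tail: C_last / k_e = 0.82 / 0.285 = 2.877
AUC_0→∞ = 319.8625 + 2.877 = 322.7395 mcg/mL·hr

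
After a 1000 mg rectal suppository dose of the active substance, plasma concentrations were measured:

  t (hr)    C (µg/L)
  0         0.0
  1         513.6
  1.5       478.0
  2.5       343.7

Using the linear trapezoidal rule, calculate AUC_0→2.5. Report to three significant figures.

AUC = 916 µg/L·hr

Trapezoidal AUC_0→2.5:
  [0→1]: (0.0+513.6)/2 × 1 = 256.8
  [1→1.5]: (513.6+478.0)/2 × 0.5 = 247.9
  [1.5→2.5]: (478.0+343.7)/2 × 1 = 410.85
  Sum = 915.55 µg/L·hr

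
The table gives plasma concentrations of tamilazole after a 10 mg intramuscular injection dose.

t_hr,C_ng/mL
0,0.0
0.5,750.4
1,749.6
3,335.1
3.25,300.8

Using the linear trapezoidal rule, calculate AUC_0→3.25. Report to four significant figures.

Trapezoidal AUC_0→3.25:
  [0→0.5]: (0.0+750.4)/2 × 0.5 = 187.6
  [0.5→1]: (750.4+749.6)/2 × 0.5 = 375.0
  [1→3]: (749.6+335.1)/2 × 2 = 1084.7
  [3→3.25]: (335.1+300.8)/2 × 0.25 = 79.4875
  Sum = 1726.7875 ng/mL·hr

AUC = 1727 ng/mL·hr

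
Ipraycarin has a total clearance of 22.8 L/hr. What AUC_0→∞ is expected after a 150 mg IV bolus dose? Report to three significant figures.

AUC_0→∞ = Dose_iv / CL
        = 150 / 22.8 = 6.57895 mg/L·hr

AUC = 6.58 mg/L·hr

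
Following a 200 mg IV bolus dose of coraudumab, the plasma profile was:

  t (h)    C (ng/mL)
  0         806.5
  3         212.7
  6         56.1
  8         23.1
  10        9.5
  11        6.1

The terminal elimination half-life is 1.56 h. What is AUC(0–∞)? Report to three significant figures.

Trapezoidal AUC_0→11:
  [0→3]: (806.5+212.7)/2 × 3 = 1528.8
  [3→6]: (212.7+56.1)/2 × 3 = 403.2
  [6→8]: (56.1+23.1)/2 × 2 = 79.2
  [8→10]: (23.1+9.5)/2 × 2 = 32.6
  [10→11]: (9.5+6.1)/2 × 1 = 7.8
  Sum = 2051.6 ng/mL·h
k_e = ln2 / t½ = 0.693147 / 1.56 = 0.4443 h^-1
Extrapolated tail: C_last / k_e = 6.1 / 0.4443 = 13.729
AUC_0→∞ = 2051.6 + 13.729 = 2065.329 ng/mL·h

AUC = 2070 ng/mL·h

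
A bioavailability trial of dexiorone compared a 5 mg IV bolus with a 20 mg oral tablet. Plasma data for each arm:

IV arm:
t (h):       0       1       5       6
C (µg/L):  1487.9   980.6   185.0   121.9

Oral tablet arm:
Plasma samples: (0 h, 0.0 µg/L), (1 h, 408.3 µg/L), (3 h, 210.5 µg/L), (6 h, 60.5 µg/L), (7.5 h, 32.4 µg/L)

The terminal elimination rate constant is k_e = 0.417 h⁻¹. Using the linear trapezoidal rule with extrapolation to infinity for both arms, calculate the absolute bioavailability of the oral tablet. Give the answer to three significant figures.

Trapezoidal AUC_0→6 (IV):
  [0→1]: (1487.9+980.6)/2 × 1 = 1234.25
  [1→5]: (980.6+185.0)/2 × 4 = 2331.2
  [5→6]: (185.0+121.9)/2 × 1 = 153.45
  Sum = 3718.9 µg/L·h
IV tail: 121.9/0.417 = 292.326; AUC_iv,0→∞ = 3718.9 + 292.326 = 4011.226 µg/L·h
Trapezoidal AUC_0→7.5 (oral tablet):
  [0→1]: (0.0+408.3)/2 × 1 = 204.15
  [1→3]: (408.3+210.5)/2 × 2 = 618.8
  [3→6]: (210.5+60.5)/2 × 3 = 406.5
  [6→7.5]: (60.5+32.4)/2 × 1.5 = 69.675
  Sum = 1299.125 µg/L·h
oral tablet tail: 32.4/0.417 = 77.698; AUC_ev,0→∞ = 1299.125 + 77.698 = 1376.823 µg/L·h
F = (AUC_ev/D_ev)/(AUC_iv/D_iv) = (1376.823/20)/(4011.226/5) = 68.84115/802.2452 = 0.0858

F = 0.0858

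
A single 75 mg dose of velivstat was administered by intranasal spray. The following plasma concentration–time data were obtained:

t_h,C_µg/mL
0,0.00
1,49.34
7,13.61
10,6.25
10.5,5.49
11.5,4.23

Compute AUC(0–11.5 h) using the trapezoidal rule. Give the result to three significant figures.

AUC = 251 µg/mL·h

Trapezoidal AUC_0→11.5:
  [0→1]: (0.00+49.34)/2 × 1 = 24.67
  [1→7]: (49.34+13.61)/2 × 6 = 188.85
  [7→10]: (13.61+6.25)/2 × 3 = 29.79
  [10→10.5]: (6.25+5.49)/2 × 0.5 = 2.935
  [10.5→11.5]: (5.49+4.23)/2 × 1 = 4.86
  Sum = 251.105 µg/mL·h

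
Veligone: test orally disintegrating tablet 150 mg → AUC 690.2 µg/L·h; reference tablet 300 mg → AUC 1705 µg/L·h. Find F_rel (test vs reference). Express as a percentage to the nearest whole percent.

F_rel = (AUC_test/D_test) / (AUC_ref/D_ref)
      = (690.2/150) / (1705/300)
      = 4.60133 / 5.68333 = 0.8096 = 80.96%

F_rel = 81%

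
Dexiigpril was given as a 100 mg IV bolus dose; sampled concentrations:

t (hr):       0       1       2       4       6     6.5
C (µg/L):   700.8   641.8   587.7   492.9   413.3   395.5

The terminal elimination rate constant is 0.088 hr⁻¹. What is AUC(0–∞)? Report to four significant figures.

AUC = 7969 µg/L·hr

Trapezoidal AUC_0→6.5:
  [0→1]: (700.8+641.8)/2 × 1 = 671.3
  [1→2]: (641.8+587.7)/2 × 1 = 614.75
  [2→4]: (587.7+492.9)/2 × 2 = 1080.6
  [4→6]: (492.9+413.3)/2 × 2 = 906.2
  [6→6.5]: (413.3+395.5)/2 × 0.5 = 202.2
  Sum = 3475.05 µg/L·hr
Extrapolated tail: C_last / k_e = 395.5 / 0.088 = 4494.318
AUC_0→∞ = 3475.05 + 4494.318 = 7969.368 µg/L·hr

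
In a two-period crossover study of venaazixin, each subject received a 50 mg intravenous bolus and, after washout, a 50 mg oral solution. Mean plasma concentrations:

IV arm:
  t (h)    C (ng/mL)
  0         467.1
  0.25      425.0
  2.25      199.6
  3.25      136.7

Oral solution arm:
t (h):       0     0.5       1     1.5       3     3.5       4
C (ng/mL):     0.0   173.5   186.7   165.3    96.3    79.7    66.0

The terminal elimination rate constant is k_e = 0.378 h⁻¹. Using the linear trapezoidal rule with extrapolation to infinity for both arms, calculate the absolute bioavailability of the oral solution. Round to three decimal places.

Trapezoidal AUC_0→3.25 (IV):
  [0→0.25]: (467.1+425.0)/2 × 0.25 = 111.5125
  [0.25→2.25]: (425.0+199.6)/2 × 2 = 624.6
  [2.25→3.25]: (199.6+136.7)/2 × 1 = 168.15
  Sum = 904.2625 ng/mL·h
IV tail: 136.7/0.378 = 361.640; AUC_iv,0→∞ = 904.2625 + 361.640 = 1265.9025 ng/mL·h
Trapezoidal AUC_0→4 (oral solution):
  [0→0.5]: (0.0+173.5)/2 × 0.5 = 43.375
  [0.5→1]: (173.5+186.7)/2 × 0.5 = 90.05
  [1→1.5]: (186.7+165.3)/2 × 0.5 = 88.0
  [1.5→3]: (165.3+96.3)/2 × 1.5 = 196.2
  [3→3.5]: (96.3+79.7)/2 × 0.5 = 44.0
  [3.5→4]: (79.7+66.0)/2 × 0.5 = 36.425
  Sum = 498.05 ng/mL·h
oral solution tail: 66.0/0.378 = 174.603; AUC_ev,0→∞ = 498.05 + 174.603 = 672.653 ng/mL·h
F = (AUC_ev/D_ev)/(AUC_iv/D_iv) = (672.653/50)/(1265.9025/50) = 13.45306/25.31805 = 0.5314

F = 0.531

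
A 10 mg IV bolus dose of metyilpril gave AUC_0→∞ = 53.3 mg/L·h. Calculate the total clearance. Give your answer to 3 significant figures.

CL = 0.188 L/h

CL = Dose_iv / AUC_0→∞
   = 10 / 53.3 = 0.187617 L/h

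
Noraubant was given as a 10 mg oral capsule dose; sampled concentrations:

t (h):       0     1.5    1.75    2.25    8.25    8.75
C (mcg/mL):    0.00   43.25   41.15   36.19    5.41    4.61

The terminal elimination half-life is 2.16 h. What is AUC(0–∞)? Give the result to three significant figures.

Trapezoidal AUC_0→8.75:
  [0→1.5]: (0.00+43.25)/2 × 1.5 = 32.4375
  [1.5→1.75]: (43.25+41.15)/2 × 0.25 = 10.55
  [1.75→2.25]: (41.15+36.19)/2 × 0.5 = 19.335
  [2.25→8.25]: (36.19+5.41)/2 × 6 = 124.8
  [8.25→8.75]: (5.41+4.61)/2 × 0.5 = 2.505
  Sum = 189.6275 mcg/mL·h
k_e = ln2 / t½ = 0.693147 / 2.16 = 0.3209 h^-1
Extrapolated tail: C_last / k_e = 4.61 / 0.3209 = 14.366
AUC_0→∞ = 189.6275 + 14.366 = 203.9935 mcg/mL·h

AUC = 204 mcg/mL·h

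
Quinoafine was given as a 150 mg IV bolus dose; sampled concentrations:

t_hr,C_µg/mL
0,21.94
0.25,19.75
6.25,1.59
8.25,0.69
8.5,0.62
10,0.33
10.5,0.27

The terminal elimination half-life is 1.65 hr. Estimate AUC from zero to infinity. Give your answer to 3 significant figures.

Trapezoidal AUC_0→10.5:
  [0→0.25]: (21.94+19.75)/2 × 0.25 = 5.21125
  [0.25→6.25]: (19.75+1.59)/2 × 6 = 64.02
  [6.25→8.25]: (1.59+0.69)/2 × 2 = 2.28
  [8.25→8.5]: (0.69+0.62)/2 × 0.25 = 0.16375
  [8.5→10]: (0.62+0.33)/2 × 1.5 = 0.7125
  [10→10.5]: (0.33+0.27)/2 × 0.5 = 0.15
  Sum = 72.5375 µg/mL·hr
k_e = ln2 / t½ = 0.693147 / 1.65 = 0.4201 hr^-1
Extrapolated tail: C_last / k_e = 0.27 / 0.4201 = 0.643
AUC_0→∞ = 72.5375 + 0.643 = 73.1805 µg/mL·hr

AUC = 73.2 µg/mL·hr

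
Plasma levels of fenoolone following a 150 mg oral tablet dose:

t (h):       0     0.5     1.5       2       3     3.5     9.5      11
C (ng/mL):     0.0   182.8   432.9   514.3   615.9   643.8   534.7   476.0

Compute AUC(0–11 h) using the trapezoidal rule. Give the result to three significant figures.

AUC = 5760 ng/mL·h

Trapezoidal AUC_0→11:
  [0→0.5]: (0.0+182.8)/2 × 0.5 = 45.7
  [0.5→1.5]: (182.8+432.9)/2 × 1 = 307.85
  [1.5→2]: (432.9+514.3)/2 × 0.5 = 236.8
  [2→3]: (514.3+615.9)/2 × 1 = 565.1
  [3→3.5]: (615.9+643.8)/2 × 0.5 = 314.925
  [3.5→9.5]: (643.8+534.7)/2 × 6 = 3535.5
  [9.5→11]: (534.7+476.0)/2 × 1.5 = 758.025
  Sum = 5763.9 ng/mL·h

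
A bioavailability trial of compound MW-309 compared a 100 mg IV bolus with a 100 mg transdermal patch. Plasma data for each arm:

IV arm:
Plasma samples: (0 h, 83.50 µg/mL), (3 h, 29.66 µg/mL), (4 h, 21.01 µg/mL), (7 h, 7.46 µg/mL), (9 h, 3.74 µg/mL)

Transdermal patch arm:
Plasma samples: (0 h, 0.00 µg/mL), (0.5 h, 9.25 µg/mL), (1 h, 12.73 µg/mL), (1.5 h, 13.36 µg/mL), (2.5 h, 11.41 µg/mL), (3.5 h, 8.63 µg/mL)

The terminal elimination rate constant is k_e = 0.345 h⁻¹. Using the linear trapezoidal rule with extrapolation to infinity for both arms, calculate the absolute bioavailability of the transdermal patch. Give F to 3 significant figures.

Trapezoidal AUC_0→9 (IV):
  [0→3]: (83.50+29.66)/2 × 3 = 169.74
  [3→4]: (29.66+21.01)/2 × 1 = 25.335
  [4→7]: (21.01+7.46)/2 × 3 = 42.705
  [7→9]: (7.46+3.74)/2 × 2 = 11.2
  Sum = 248.98 µg/mL·h
IV tail: 3.74/0.345 = 10.841; AUC_iv,0→∞ = 248.98 + 10.841 = 259.821 µg/mL·h
Trapezoidal AUC_0→3.5 (transdermal patch):
  [0→0.5]: (0.00+9.25)/2 × 0.5 = 2.3125
  [0.5→1]: (9.25+12.73)/2 × 0.5 = 5.495
  [1→1.5]: (12.73+13.36)/2 × 0.5 = 6.5225
  [1.5→2.5]: (13.36+11.41)/2 × 1 = 12.385
  [2.5→3.5]: (11.41+8.63)/2 × 1 = 10.02
  Sum = 36.735 µg/mL·h
transdermal patch tail: 8.63/0.345 = 25.014; AUC_ev,0→∞ = 36.735 + 25.014 = 61.749 µg/mL·h
F = (AUC_ev/D_ev)/(AUC_iv/D_iv) = (61.749/100)/(259.821/100) = 0.61749/2.59821 = 0.2377

F = 0.238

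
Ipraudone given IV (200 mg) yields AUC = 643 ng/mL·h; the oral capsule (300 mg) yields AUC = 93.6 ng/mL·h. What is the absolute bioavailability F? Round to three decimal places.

F = (AUC_ev / D_ev) / (AUC_iv / D_iv)
  = (93.6/300) / (643/200)
  = 0.312 / 3.215 = 0.0970

F = 0.097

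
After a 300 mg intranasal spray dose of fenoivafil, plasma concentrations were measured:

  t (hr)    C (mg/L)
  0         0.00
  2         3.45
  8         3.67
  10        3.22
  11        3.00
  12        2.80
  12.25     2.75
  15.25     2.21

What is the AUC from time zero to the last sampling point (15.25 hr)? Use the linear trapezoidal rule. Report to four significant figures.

AUC = 45.84 mg/L·hr

Trapezoidal AUC_0→15.25:
  [0→2]: (0.00+3.45)/2 × 2 = 3.45
  [2→8]: (3.45+3.67)/2 × 6 = 21.36
  [8→10]: (3.67+3.22)/2 × 2 = 6.89
  [10→11]: (3.22+3.00)/2 × 1 = 3.11
  [11→12]: (3.00+2.80)/2 × 1 = 2.9
  [12→12.25]: (2.80+2.75)/2 × 0.25 = 0.69375
  [12.25→15.25]: (2.75+2.21)/2 × 3 = 7.44
  Sum = 45.84375 mg/L·hr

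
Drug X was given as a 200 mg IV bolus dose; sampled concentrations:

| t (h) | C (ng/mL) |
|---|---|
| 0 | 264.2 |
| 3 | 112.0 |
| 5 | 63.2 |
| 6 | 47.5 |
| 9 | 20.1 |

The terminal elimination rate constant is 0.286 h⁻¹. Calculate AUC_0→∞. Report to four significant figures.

Trapezoidal AUC_0→9:
  [0→3]: (264.2+112.0)/2 × 3 = 564.3
  [3→5]: (112.0+63.2)/2 × 2 = 175.2
  [5→6]: (63.2+47.5)/2 × 1 = 55.35
  [6→9]: (47.5+20.1)/2 × 3 = 101.4
  Sum = 896.25 ng/mL·h
Extrapolated tail: C_last / k_e = 20.1 / 0.286 = 70.280
AUC_0→∞ = 896.25 + 70.280 = 966.53 ng/mL·h

AUC = 966.5 ng/mL·h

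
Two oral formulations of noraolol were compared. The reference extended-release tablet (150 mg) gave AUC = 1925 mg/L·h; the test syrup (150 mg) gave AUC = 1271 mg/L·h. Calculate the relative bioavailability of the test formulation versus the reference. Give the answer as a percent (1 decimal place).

F_rel = (AUC_test/D_test) / (AUC_ref/D_ref)
      = (1271/150) / (1925/150)
      = 8.47333 / 12.8333 = 0.6603 = 66.03%

F_rel = 66.0%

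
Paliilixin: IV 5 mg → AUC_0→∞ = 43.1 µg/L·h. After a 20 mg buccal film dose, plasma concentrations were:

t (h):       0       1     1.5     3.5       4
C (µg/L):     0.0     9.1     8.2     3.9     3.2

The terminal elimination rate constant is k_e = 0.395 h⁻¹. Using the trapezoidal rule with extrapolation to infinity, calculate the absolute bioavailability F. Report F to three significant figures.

Trapezoidal AUC_0→4 (buccal film):
  [0→1]: (0.0+9.1)/2 × 1 = 4.55
  [1→1.5]: (9.1+8.2)/2 × 0.5 = 4.325
  [1.5→3.5]: (8.2+3.9)/2 × 2 = 12.1
  [3.5→4]: (3.9+3.2)/2 × 0.5 = 1.775
  Sum = 22.75 µg/L·h
Tail: C_last/k_e = 3.2/0.395 = 8.101
AUC_0→∞ (buccal film) = 22.75 + 8.101 = 30.851 µg/L·h
F = (AUC_ev/D_ev)/(AUC_iv/D_iv) = (30.851/20)/(43.1/5) = 1.54255/8.62 = 0.1790

F = 0.179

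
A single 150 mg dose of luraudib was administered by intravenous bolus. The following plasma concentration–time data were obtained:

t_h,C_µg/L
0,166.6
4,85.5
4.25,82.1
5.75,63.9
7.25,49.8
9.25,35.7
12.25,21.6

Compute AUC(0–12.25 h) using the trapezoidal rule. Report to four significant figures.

Trapezoidal AUC_0→12.25:
  [0→4]: (166.6+85.5)/2 × 4 = 504.2
  [4→4.25]: (85.5+82.1)/2 × 0.25 = 20.95
  [4.25→5.75]: (82.1+63.9)/2 × 1.5 = 109.5
  [5.75→7.25]: (63.9+49.8)/2 × 1.5 = 85.275
  [7.25→9.25]: (49.8+35.7)/2 × 2 = 85.5
  [9.25→12.25]: (35.7+21.6)/2 × 3 = 85.95
  Sum = 891.375 µg/L·h

AUC = 891.4 µg/L·h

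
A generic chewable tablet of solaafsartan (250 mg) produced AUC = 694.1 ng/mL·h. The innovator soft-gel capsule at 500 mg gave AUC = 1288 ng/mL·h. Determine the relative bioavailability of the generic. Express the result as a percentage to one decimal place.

F_rel = (AUC_test/D_test) / (AUC_ref/D_ref)
      = (694.1/250) / (1288/500)
      = 2.7764 / 2.576 = 1.0778 = 107.78%

F_rel = 107.8%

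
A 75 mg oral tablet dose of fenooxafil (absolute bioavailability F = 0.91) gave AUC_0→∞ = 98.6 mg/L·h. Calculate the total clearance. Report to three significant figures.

CL = F × Dose / AUC_0→∞
   = 0.91 × 75 / 98.6 = 0.692191 L/h

CL = 0.692 L/h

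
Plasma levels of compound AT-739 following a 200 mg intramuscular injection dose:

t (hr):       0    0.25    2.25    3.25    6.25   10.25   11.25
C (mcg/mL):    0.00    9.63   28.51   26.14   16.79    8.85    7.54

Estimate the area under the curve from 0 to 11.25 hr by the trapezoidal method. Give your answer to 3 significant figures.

AUC = 191 mcg/mL·hr

Trapezoidal AUC_0→11.25:
  [0→0.25]: (0.00+9.63)/2 × 0.25 = 1.20375
  [0.25→2.25]: (9.63+28.51)/2 × 2 = 38.14
  [2.25→3.25]: (28.51+26.14)/2 × 1 = 27.325
  [3.25→6.25]: (26.14+16.79)/2 × 3 = 64.395
  [6.25→10.25]: (16.79+8.85)/2 × 4 = 51.28
  [10.25→11.25]: (8.85+7.54)/2 × 1 = 8.195
  Sum = 190.53875 mcg/mL·hr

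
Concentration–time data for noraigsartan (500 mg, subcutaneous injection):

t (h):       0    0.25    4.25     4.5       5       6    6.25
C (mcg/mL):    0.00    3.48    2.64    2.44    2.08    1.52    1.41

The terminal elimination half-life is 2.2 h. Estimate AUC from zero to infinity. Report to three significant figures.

AUC = 21.1 mcg/mL·h

Trapezoidal AUC_0→6.25:
  [0→0.25]: (0.00+3.48)/2 × 0.25 = 0.435
  [0.25→4.25]: (3.48+2.64)/2 × 4 = 12.24
  [4.25→4.5]: (2.64+2.44)/2 × 0.25 = 0.635
  [4.5→5]: (2.44+2.08)/2 × 0.5 = 1.13
  [5→6]: (2.08+1.52)/2 × 1 = 1.8
  [6→6.25]: (1.52+1.41)/2 × 0.25 = 0.36625
  Sum = 16.60625 mcg/mL·h
k_e = ln2 / t½ = 0.693147 / 2.2 = 0.3151 h^-1
Extrapolated tail: C_last / k_e = 1.41 / 0.3151 = 4.475
AUC_0→∞ = 16.60625 + 4.475 = 21.08125 mcg/mL·h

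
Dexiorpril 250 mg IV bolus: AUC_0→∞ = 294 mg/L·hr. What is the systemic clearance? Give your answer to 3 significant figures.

CL = Dose_iv / AUC_0→∞
   = 250 / 294 = 0.85034 L/hr

CL = 0.850 L/hr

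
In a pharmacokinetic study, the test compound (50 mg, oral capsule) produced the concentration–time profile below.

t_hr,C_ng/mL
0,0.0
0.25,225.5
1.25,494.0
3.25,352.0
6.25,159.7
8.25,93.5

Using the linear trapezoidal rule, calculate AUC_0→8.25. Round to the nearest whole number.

AUC = 2255 ng/mL·hr

Trapezoidal AUC_0→8.25:
  [0→0.25]: (0.0+225.5)/2 × 0.25 = 28.1875
  [0.25→1.25]: (225.5+494.0)/2 × 1 = 359.75
  [1.25→3.25]: (494.0+352.0)/2 × 2 = 846.0
  [3.25→6.25]: (352.0+159.7)/2 × 3 = 767.55
  [6.25→8.25]: (159.7+93.5)/2 × 2 = 253.2
  Sum = 2254.6875 ng/mL·hr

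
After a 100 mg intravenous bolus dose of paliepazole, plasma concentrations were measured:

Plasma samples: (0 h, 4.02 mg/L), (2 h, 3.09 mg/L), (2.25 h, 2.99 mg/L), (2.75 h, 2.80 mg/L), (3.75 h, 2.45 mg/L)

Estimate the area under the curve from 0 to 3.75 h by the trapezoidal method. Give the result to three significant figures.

Trapezoidal AUC_0→3.75:
  [0→2]: (4.02+3.09)/2 × 2 = 7.11
  [2→2.25]: (3.09+2.99)/2 × 0.25 = 0.76
  [2.25→2.75]: (2.99+2.80)/2 × 0.5 = 1.4475
  [2.75→3.75]: (2.80+2.45)/2 × 1 = 2.625
  Sum = 11.9425 mg/L·h

AUC = 11.9 mg/L·h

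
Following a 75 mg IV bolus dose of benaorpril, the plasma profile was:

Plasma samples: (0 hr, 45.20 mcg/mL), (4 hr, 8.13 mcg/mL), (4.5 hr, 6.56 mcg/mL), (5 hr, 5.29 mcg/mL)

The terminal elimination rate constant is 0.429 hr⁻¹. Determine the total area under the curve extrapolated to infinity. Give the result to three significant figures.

AUC = 126 mcg/mL·hr

Trapezoidal AUC_0→5:
  [0→4]: (45.20+8.13)/2 × 4 = 106.66
  [4→4.5]: (8.13+6.56)/2 × 0.5 = 3.6725
  [4.5→5]: (6.56+5.29)/2 × 0.5 = 2.9625
  Sum = 113.295 mcg/mL·hr
Extrapolated tail: C_last / k_e = 5.29 / 0.429 = 12.331
AUC_0→∞ = 113.295 + 12.331 = 125.626 mcg/mL·hr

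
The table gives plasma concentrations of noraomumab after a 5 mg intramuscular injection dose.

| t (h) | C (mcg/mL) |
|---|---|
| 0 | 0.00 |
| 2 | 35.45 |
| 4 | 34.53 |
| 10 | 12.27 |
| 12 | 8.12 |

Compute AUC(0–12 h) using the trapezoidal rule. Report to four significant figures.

Trapezoidal AUC_0→12:
  [0→2]: (0.00+35.45)/2 × 2 = 35.45
  [2→4]: (35.45+34.53)/2 × 2 = 69.98
  [4→10]: (34.53+12.27)/2 × 6 = 140.4
  [10→12]: (12.27+8.12)/2 × 2 = 20.39
  Sum = 266.22 mcg/mL·h

AUC = 266.2 mcg/mL·h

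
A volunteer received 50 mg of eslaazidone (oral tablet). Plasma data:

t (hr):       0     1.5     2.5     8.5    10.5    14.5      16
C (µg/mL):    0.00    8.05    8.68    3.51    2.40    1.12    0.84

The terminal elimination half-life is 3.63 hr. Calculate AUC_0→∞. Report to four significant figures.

AUC = 69.79 µg/mL·hr

Trapezoidal AUC_0→16:
  [0→1.5]: (0.00+8.05)/2 × 1.5 = 6.0375
  [1.5→2.5]: (8.05+8.68)/2 × 1 = 8.365
  [2.5→8.5]: (8.68+3.51)/2 × 6 = 36.57
  [8.5→10.5]: (3.51+2.40)/2 × 2 = 5.91
  [10.5→14.5]: (2.40+1.12)/2 × 4 = 7.04
  [14.5→16]: (1.12+0.84)/2 × 1.5 = 1.47
  Sum = 65.3925 µg/mL·hr
k_e = ln2 / t½ = 0.693147 / 3.63 = 0.1909 hr^-1
Extrapolated tail: C_last / k_e = 0.84 / 0.1909 = 4.400
AUC_0→∞ = 65.3925 + 4.400 = 69.7925 µg/mL·hr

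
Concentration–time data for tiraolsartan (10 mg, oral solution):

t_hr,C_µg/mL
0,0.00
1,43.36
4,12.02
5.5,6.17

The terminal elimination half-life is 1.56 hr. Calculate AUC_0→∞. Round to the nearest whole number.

Trapezoidal AUC_0→5.5:
  [0→1]: (0.00+43.36)/2 × 1 = 21.68
  [1→4]: (43.36+12.02)/2 × 3 = 83.07
  [4→5.5]: (12.02+6.17)/2 × 1.5 = 13.6425
  Sum = 118.3925 µg/mL·hr
k_e = ln2 / t½ = 0.693147 / 1.56 = 0.4443 hr^-1
Extrapolated tail: C_last / k_e = 6.17 / 0.4443 = 13.887
AUC_0→∞ = 118.3925 + 13.887 = 132.2795 µg/mL·hr

AUC = 132 µg/mL·hr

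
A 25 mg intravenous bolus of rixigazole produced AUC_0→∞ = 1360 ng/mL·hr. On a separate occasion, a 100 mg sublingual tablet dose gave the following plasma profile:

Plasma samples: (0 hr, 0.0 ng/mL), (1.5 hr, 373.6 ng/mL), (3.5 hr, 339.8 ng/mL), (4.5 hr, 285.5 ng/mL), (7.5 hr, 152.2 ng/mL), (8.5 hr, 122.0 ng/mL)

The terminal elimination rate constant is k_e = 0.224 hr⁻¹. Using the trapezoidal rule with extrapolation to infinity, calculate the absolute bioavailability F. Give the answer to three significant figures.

F = 0.486

Trapezoidal AUC_0→8.5 (sublingual tablet):
  [0→1.5]: (0.0+373.6)/2 × 1.5 = 280.2
  [1.5→3.5]: (373.6+339.8)/2 × 2 = 713.4
  [3.5→4.5]: (339.8+285.5)/2 × 1 = 312.65
  [4.5→7.5]: (285.5+152.2)/2 × 3 = 656.55
  [7.5→8.5]: (152.2+122.0)/2 × 1 = 137.1
  Sum = 2099.9 ng/mL·hr
Tail: C_last/k_e = 122.0/0.224 = 544.643
AUC_0→∞ (sublingual tablet) = 2099.9 + 544.643 = 2644.543 ng/mL·hr
F = (AUC_ev/D_ev)/(AUC_iv/D_iv) = (2644.543/100)/(1360/25) = 26.44543/54.4 = 0.4861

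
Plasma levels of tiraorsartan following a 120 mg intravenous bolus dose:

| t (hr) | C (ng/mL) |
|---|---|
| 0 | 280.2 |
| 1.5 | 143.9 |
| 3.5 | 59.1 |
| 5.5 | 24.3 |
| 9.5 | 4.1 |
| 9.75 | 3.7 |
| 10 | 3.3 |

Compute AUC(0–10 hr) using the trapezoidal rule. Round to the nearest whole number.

AUC = 663 ng/mL·hr

Trapezoidal AUC_0→10:
  [0→1.5]: (280.2+143.9)/2 × 1.5 = 318.075
  [1.5→3.5]: (143.9+59.1)/2 × 2 = 203.0
  [3.5→5.5]: (59.1+24.3)/2 × 2 = 83.4
  [5.5→9.5]: (24.3+4.1)/2 × 4 = 56.8
  [9.5→9.75]: (4.1+3.7)/2 × 0.25 = 0.975
  [9.75→10]: (3.7+3.3)/2 × 0.25 = 0.875
  Sum = 663.125 ng/mL·hr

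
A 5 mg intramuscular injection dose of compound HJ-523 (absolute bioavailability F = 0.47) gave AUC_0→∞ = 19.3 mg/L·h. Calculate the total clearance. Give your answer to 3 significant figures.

CL = 0.122 L/h

CL = F × Dose / AUC_0→∞
   = 0.47 × 5 / 19.3 = 0.121762 L/h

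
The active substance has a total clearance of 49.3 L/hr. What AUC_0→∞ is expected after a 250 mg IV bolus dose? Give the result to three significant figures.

AUC_0→∞ = Dose_iv / CL
        = 250 / 49.3 = 5.07099 mg/L·hr

AUC = 5.07 mg/L·hr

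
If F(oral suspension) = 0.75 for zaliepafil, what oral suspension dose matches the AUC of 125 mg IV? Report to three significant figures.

For equal systemic exposure: F × D_ev = D_iv
D_ev = D_iv / F = 125 / 0.75 = 166.667 mg

D_oral = 167 mg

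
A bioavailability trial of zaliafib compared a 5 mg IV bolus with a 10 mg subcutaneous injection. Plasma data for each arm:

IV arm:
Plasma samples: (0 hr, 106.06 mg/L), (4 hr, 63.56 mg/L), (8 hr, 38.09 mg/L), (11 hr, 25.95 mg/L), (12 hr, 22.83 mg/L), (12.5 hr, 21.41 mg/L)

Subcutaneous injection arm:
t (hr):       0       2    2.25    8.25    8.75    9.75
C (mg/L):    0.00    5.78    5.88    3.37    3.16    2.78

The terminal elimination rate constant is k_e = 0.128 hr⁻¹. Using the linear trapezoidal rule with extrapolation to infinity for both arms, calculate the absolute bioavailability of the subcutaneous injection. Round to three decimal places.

Trapezoidal AUC_0→12.5 (IV):
  [0→4]: (106.06+63.56)/2 × 4 = 339.24
  [4→8]: (63.56+38.09)/2 × 4 = 203.3
  [8→11]: (38.09+25.95)/2 × 3 = 96.06
  [11→12]: (25.95+22.83)/2 × 1 = 24.39
  [12→12.5]: (22.83+21.41)/2 × 0.5 = 11.06
  Sum = 674.05 mg/L·hr
IV tail: 21.41/0.128 = 167.266; AUC_iv,0→∞ = 674.05 + 167.266 = 841.316 mg/L·hr
Trapezoidal AUC_0→9.75 (subcutaneous injection):
  [0→2]: (0.00+5.78)/2 × 2 = 5.78
  [2→2.25]: (5.78+5.88)/2 × 0.25 = 1.4575
  [2.25→8.25]: (5.88+3.37)/2 × 6 = 27.75
  [8.25→8.75]: (3.37+3.16)/2 × 0.5 = 1.6325
  [8.75→9.75]: (3.16+2.78)/2 × 1 = 2.97
  Sum = 39.59 mg/L·hr
subcutaneous injection tail: 2.78/0.128 = 21.719; AUC_ev,0→∞ = 39.59 + 21.719 = 61.309 mg/L·hr
F = (AUC_ev/D_ev)/(AUC_iv/D_iv) = (61.309/10)/(841.316/5) = 6.1309/168.2632 = 0.0364

F = 0.036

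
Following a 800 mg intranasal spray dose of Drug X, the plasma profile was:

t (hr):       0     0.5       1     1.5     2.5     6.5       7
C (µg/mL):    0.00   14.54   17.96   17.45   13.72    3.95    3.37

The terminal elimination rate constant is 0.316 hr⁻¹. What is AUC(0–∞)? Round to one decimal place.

AUC = 84.0 µg/mL·hr

Trapezoidal AUC_0→7:
  [0→0.5]: (0.00+14.54)/2 × 0.5 = 3.635
  [0.5→1]: (14.54+17.96)/2 × 0.5 = 8.125
  [1→1.5]: (17.96+17.45)/2 × 0.5 = 8.8525
  [1.5→2.5]: (17.45+13.72)/2 × 1 = 15.585
  [2.5→6.5]: (13.72+3.95)/2 × 4 = 35.34
  [6.5→7]: (3.95+3.37)/2 × 0.5 = 1.83
  Sum = 73.3675 µg/mL·hr
Extrapolated tail: C_last / k_e = 3.37 / 0.316 = 10.665
AUC_0→∞ = 73.3675 + 10.665 = 84.0325 µg/mL·hr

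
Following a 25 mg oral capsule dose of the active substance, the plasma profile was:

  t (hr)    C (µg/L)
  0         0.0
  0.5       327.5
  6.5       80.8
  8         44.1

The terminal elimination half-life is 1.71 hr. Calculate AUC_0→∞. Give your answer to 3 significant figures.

Trapezoidal AUC_0→8:
  [0→0.5]: (0.0+327.5)/2 × 0.5 = 81.875
  [0.5→6.5]: (327.5+80.8)/2 × 6 = 1224.9
  [6.5→8]: (80.8+44.1)/2 × 1.5 = 93.675
  Sum = 1400.45 µg/L·hr
k_e = ln2 / t½ = 0.693147 / 1.71 = 0.4053 hr^-1
Extrapolated tail: C_last / k_e = 44.1 / 0.4053 = 108.808
AUC_0→∞ = 1400.45 + 108.808 = 1509.258 µg/L·hr

AUC = 1510 µg/L·hr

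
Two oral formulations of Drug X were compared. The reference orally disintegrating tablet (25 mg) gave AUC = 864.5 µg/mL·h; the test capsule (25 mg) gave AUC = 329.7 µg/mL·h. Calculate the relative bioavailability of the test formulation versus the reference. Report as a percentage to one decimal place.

F_rel = (AUC_test/D_test) / (AUC_ref/D_ref)
      = (329.7/25) / (864.5/25)
      = 13.188 / 34.58 = 0.3814 = 38.14%

F_rel = 38.1%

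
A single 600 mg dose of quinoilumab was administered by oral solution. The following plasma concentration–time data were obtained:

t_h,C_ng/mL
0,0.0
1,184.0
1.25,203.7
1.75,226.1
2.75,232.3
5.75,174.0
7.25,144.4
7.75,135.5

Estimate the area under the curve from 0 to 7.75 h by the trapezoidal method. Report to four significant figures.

AUC = 1395 ng/mL·h

Trapezoidal AUC_0→7.75:
  [0→1]: (0.0+184.0)/2 × 1 = 92.0
  [1→1.25]: (184.0+203.7)/2 × 0.25 = 48.4625
  [1.25→1.75]: (203.7+226.1)/2 × 0.5 = 107.45
  [1.75→2.75]: (226.1+232.3)/2 × 1 = 229.2
  [2.75→5.75]: (232.3+174.0)/2 × 3 = 609.45
  [5.75→7.25]: (174.0+144.4)/2 × 1.5 = 238.8
  [7.25→7.75]: (144.4+135.5)/2 × 0.5 = 69.975
  Sum = 1395.3375 ng/mL·h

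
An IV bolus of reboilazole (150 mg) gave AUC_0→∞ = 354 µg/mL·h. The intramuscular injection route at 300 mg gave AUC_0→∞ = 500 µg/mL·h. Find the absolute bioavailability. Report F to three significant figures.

F = 0.706

F = (AUC_ev / D_ev) / (AUC_iv / D_iv)
  = (500/300) / (354/150)
  = 1.66667 / 2.36 = 0.7062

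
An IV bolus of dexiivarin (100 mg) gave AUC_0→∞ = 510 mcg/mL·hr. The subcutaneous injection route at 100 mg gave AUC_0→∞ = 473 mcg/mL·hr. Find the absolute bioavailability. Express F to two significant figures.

F = 0.93

F = (AUC_ev / D_ev) / (AUC_iv / D_iv)
  = (473/100) / (510/100)
  = 4.73 / 5.1 = 0.9275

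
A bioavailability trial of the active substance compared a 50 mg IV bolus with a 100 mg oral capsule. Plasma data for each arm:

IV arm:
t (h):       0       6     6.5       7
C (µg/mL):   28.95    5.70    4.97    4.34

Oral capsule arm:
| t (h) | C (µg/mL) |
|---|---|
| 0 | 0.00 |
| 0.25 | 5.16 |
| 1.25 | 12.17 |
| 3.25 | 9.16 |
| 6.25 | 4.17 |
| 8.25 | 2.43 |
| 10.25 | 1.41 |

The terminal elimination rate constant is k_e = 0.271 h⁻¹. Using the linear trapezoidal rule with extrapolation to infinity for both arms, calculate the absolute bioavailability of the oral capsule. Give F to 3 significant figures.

F = 0.265

Trapezoidal AUC_0→7 (IV):
  [0→6]: (28.95+5.70)/2 × 6 = 103.95
  [6→6.5]: (5.70+4.97)/2 × 0.5 = 2.6675
  [6.5→7]: (4.97+4.34)/2 × 0.5 = 2.3275
  Sum = 108.945 µg/mL·h
IV tail: 4.34/0.271 = 16.015; AUC_iv,0→∞ = 108.945 + 16.015 = 124.96 µg/mL·h
Trapezoidal AUC_0→10.25 (oral capsule):
  [0→0.25]: (0.00+5.16)/2 × 0.25 = 0.645
  [0.25→1.25]: (5.16+12.17)/2 × 1 = 8.665
  [1.25→3.25]: (12.17+9.16)/2 × 2 = 21.33
  [3.25→6.25]: (9.16+4.17)/2 × 3 = 19.995
  [6.25→8.25]: (4.17+2.43)/2 × 2 = 6.6
  [8.25→10.25]: (2.43+1.41)/2 × 2 = 3.84
  Sum = 61.075 µg/mL·h
oral capsule tail: 1.41/0.271 = 5.203; AUC_ev,0→∞ = 61.075 + 5.203 = 66.278 µg/mL·h
F = (AUC_ev/D_ev)/(AUC_iv/D_iv) = (66.278/100)/(124.96/50) = 0.66278/2.4992 = 0.2652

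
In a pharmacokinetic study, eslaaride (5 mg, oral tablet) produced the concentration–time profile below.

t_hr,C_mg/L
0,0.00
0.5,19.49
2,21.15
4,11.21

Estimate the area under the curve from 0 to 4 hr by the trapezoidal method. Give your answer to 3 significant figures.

AUC = 67.7 mg/L·hr

Trapezoidal AUC_0→4:
  [0→0.5]: (0.00+19.49)/2 × 0.5 = 4.8725
  [0.5→2]: (19.49+21.15)/2 × 1.5 = 30.48
  [2→4]: (21.15+11.21)/2 × 2 = 32.36
  Sum = 67.7125 mg/L·hr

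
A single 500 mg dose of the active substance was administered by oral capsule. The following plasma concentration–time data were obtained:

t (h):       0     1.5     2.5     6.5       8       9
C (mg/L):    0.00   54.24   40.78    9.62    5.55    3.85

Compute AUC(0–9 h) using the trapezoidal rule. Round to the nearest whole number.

Trapezoidal AUC_0→9:
  [0→1.5]: (0.00+54.24)/2 × 1.5 = 40.68
  [1.5→2.5]: (54.24+40.78)/2 × 1 = 47.51
  [2.5→6.5]: (40.78+9.62)/2 × 4 = 100.8
  [6.5→8]: (9.62+5.55)/2 × 1.5 = 11.3775
  [8→9]: (5.55+3.85)/2 × 1 = 4.7
  Sum = 205.0675 mg/L·h

AUC = 205 mg/L·h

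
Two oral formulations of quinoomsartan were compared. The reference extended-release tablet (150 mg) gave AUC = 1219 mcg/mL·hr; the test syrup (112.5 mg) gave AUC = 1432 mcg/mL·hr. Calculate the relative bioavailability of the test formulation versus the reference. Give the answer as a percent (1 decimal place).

F_rel = (AUC_test/D_test) / (AUC_ref/D_ref)
      = (1432/112.5) / (1219/150)
      = 12.7289 / 8.12667 = 1.5663 = 156.63%

F_rel = 156.6%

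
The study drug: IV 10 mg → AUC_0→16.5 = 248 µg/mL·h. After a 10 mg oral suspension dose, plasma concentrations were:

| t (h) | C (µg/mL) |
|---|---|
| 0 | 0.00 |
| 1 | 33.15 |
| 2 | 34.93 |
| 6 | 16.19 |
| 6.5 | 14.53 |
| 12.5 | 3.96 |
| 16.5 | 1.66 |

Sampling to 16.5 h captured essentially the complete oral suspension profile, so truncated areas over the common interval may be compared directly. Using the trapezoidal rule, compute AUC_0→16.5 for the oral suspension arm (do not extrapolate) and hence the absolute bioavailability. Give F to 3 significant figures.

Trapezoidal AUC_0→16.5 (oral suspension):
  [0→1]: (0.00+33.15)/2 × 1 = 16.575
  [1→2]: (33.15+34.93)/2 × 1 = 34.04
  [2→6]: (34.93+16.19)/2 × 4 = 102.24
  [6→6.5]: (16.19+14.53)/2 × 0.5 = 7.68
  [6.5→12.5]: (14.53+3.96)/2 × 6 = 55.47
  [12.5→16.5]: (3.96+1.66)/2 × 4 = 11.24
  Sum = 227.245 µg/mL·h
F = (AUC_ev/D_ev)/(AUC_iv/D_iv) = (227.245/10)/(248/10) = 22.7245/24.8 = 0.9163

F = 0.916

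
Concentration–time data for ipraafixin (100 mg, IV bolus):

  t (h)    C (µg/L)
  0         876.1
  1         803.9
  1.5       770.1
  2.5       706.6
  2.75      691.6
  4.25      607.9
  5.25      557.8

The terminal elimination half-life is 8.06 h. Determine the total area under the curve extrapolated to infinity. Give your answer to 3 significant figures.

Trapezoidal AUC_0→5.25:
  [0→1]: (876.1+803.9)/2 × 1 = 840.0
  [1→1.5]: (803.9+770.1)/2 × 0.5 = 393.5
  [1.5→2.5]: (770.1+706.6)/2 × 1 = 738.35
  [2.5→2.75]: (706.6+691.6)/2 × 0.25 = 174.775
  [2.75→4.25]: (691.6+607.9)/2 × 1.5 = 974.625
  [4.25→5.25]: (607.9+557.8)/2 × 1 = 582.85
  Sum = 3704.1 µg/L·h
k_e = ln2 / t½ = 0.693147 / 8.06 = 0.0860 h^-1
Extrapolated tail: C_last / k_e = 557.8 / 0.086 = 6486.047
AUC_0→∞ = 3704.1 + 6486.047 = 10190.147 µg/L·h

AUC = 10200 µg/L·h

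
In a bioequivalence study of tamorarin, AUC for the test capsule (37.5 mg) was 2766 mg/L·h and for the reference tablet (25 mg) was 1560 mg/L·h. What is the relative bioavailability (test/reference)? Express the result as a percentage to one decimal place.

F_rel = 118.2%

F_rel = (AUC_test/D_test) / (AUC_ref/D_ref)
      = (2766/37.5) / (1560/25)
      = 73.76 / 62.4 = 1.1821 = 118.21%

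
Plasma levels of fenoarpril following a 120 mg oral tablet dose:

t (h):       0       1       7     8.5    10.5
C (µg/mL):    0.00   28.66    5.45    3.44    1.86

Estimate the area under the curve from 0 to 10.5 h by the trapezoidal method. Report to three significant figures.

Trapezoidal AUC_0→10.5:
  [0→1]: (0.00+28.66)/2 × 1 = 14.33
  [1→7]: (28.66+5.45)/2 × 6 = 102.33
  [7→8.5]: (5.45+3.44)/2 × 1.5 = 6.6675
  [8.5→10.5]: (3.44+1.86)/2 × 2 = 5.3
  Sum = 128.6275 µg/mL·h

AUC = 129 µg/mL·h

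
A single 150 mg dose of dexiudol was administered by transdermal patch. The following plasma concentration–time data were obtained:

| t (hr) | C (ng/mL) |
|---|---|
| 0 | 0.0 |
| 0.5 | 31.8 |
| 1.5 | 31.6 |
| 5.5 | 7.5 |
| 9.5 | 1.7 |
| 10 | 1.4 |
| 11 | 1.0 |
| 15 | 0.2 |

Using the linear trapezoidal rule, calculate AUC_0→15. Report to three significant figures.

Trapezoidal AUC_0→15:
  [0→0.5]: (0.0+31.8)/2 × 0.5 = 7.95
  [0.5→1.5]: (31.8+31.6)/2 × 1 = 31.7
  [1.5→5.5]: (31.6+7.5)/2 × 4 = 78.2
  [5.5→9.5]: (7.5+1.7)/2 × 4 = 18.4
  [9.5→10]: (1.7+1.4)/2 × 0.5 = 0.775
  [10→11]: (1.4+1.0)/2 × 1 = 1.2
  [11→15]: (1.0+0.2)/2 × 4 = 2.4
  Sum = 140.625 ng/mL·hr

AUC = 141 ng/mL·hr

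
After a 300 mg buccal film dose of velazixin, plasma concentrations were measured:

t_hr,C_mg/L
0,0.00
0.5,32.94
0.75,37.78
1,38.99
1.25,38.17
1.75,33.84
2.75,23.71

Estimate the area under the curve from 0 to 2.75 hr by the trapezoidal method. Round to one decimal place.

AUC = 83.1 mg/L·hr

Trapezoidal AUC_0→2.75:
  [0→0.5]: (0.00+32.94)/2 × 0.5 = 8.235
  [0.5→0.75]: (32.94+37.78)/2 × 0.25 = 8.84
  [0.75→1]: (37.78+38.99)/2 × 0.25 = 9.59625
  [1→1.25]: (38.99+38.17)/2 × 0.25 = 9.645
  [1.25→1.75]: (38.17+33.84)/2 × 0.5 = 18.0025
  [1.75→2.75]: (33.84+23.71)/2 × 1 = 28.775
  Sum = 83.09375 mg/L·hr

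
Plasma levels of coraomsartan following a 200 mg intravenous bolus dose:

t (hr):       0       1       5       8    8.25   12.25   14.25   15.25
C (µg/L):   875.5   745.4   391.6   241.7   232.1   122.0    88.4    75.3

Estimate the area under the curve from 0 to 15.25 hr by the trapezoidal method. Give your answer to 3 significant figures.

Trapezoidal AUC_0→15.25:
  [0→1]: (875.5+745.4)/2 × 1 = 810.45
  [1→5]: (745.4+391.6)/2 × 4 = 2274.0
  [5→8]: (391.6+241.7)/2 × 3 = 949.95
  [8→8.25]: (241.7+232.1)/2 × 0.25 = 59.225
  [8.25→12.25]: (232.1+122.0)/2 × 4 = 708.2
  [12.25→14.25]: (122.0+88.4)/2 × 2 = 210.4
  [14.25→15.25]: (88.4+75.3)/2 × 1 = 81.85
  Sum = 5094.075 µg/L·hr

AUC = 5090 µg/L·hr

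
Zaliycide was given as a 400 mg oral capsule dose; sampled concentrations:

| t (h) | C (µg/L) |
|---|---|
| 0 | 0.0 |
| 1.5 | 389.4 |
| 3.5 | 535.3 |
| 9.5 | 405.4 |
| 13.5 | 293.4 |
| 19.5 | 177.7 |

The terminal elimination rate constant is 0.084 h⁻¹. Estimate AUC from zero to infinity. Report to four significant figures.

Trapezoidal AUC_0→19.5:
  [0→1.5]: (0.0+389.4)/2 × 1.5 = 292.05
  [1.5→3.5]: (389.4+535.3)/2 × 2 = 924.7
  [3.5→9.5]: (535.3+405.4)/2 × 6 = 2822.1
  [9.5→13.5]: (405.4+293.4)/2 × 4 = 1397.6
  [13.5→19.5]: (293.4+177.7)/2 × 6 = 1413.3
  Sum = 6849.75 µg/L·h
Extrapolated tail: C_last / k_e = 177.7 / 0.084 = 2115.476
AUC_0→∞ = 6849.75 + 2115.476 = 8965.226 µg/L·h

AUC = 8965 µg/L·h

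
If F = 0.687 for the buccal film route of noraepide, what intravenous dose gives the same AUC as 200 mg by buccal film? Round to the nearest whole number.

D_iv = 137 mg

Systemic exposure from an extravascular dose = F × D_ev, so the equivalent IV dose is F × D_ev.
D_iv = F × D_ev = 0.687 × 200 = 137.4 mg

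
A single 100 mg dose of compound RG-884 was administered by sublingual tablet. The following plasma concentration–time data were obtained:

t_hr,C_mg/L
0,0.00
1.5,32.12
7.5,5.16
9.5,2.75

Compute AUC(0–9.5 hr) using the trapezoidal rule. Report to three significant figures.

Trapezoidal AUC_0→9.5:
  [0→1.5]: (0.00+32.12)/2 × 1.5 = 24.09
  [1.5→7.5]: (32.12+5.16)/2 × 6 = 111.84
  [7.5→9.5]: (5.16+2.75)/2 × 2 = 7.91
  Sum = 143.84 mg/L·hr

AUC = 144 mg/L·hr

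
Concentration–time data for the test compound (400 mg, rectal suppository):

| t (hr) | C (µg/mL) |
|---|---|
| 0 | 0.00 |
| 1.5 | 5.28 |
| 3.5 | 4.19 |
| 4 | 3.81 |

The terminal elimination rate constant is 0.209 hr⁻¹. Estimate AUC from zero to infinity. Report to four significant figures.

Trapezoidal AUC_0→4:
  [0→1.5]: (0.00+5.28)/2 × 1.5 = 3.96
  [1.5→3.5]: (5.28+4.19)/2 × 2 = 9.47
  [3.5→4]: (4.19+3.81)/2 × 0.5 = 2.0
  Sum = 15.43 µg/mL·hr
Extrapolated tail: C_last / k_e = 3.81 / 0.209 = 18.230
AUC_0→∞ = 15.43 + 18.230 = 33.66 µg/mL·hr

AUC = 33.66 µg/mL·hr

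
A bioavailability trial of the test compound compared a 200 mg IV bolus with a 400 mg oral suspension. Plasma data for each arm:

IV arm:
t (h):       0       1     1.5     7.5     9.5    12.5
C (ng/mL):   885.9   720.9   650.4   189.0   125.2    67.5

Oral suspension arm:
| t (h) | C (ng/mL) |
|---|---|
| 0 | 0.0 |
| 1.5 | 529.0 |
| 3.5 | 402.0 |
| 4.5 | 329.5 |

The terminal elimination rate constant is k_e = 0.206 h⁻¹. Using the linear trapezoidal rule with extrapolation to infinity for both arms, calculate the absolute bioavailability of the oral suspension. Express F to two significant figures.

F = 0.36

Trapezoidal AUC_0→12.5 (IV):
  [0→1]: (885.9+720.9)/2 × 1 = 803.4
  [1→1.5]: (720.9+650.4)/2 × 0.5 = 342.825
  [1.5→7.5]: (650.4+189.0)/2 × 6 = 2518.2
  [7.5→9.5]: (189.0+125.2)/2 × 2 = 314.2
  [9.5→12.5]: (125.2+67.5)/2 × 3 = 289.05
  Sum = 4267.675 ng/mL·h
IV tail: 67.5/0.206 = 327.670; AUC_iv,0→∞ = 4267.675 + 327.670 = 4595.345 ng/mL·h
Trapezoidal AUC_0→4.5 (oral suspension):
  [0→1.5]: (0.0+529.0)/2 × 1.5 = 396.75
  [1.5→3.5]: (529.0+402.0)/2 × 2 = 931.0
  [3.5→4.5]: (402.0+329.5)/2 × 1 = 365.75
  Sum = 1693.5 ng/mL·h
oral suspension tail: 329.5/0.206 = 1599.515; AUC_ev,0→∞ = 1693.5 + 1599.515 = 3293.015 ng/mL·h
F = (AUC_ev/D_ev)/(AUC_iv/D_iv) = (3293.015/400)/(4595.345/200) = 8.2325375/22.976725 = 0.3583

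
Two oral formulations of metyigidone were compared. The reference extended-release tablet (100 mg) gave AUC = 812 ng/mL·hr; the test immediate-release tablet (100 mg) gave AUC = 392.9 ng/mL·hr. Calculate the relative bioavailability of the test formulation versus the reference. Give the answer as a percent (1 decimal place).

F_rel = 48.4%

F_rel = (AUC_test/D_test) / (AUC_ref/D_ref)
      = (392.9/100) / (812/100)
      = 3.929 / 8.12 = 0.4839 = 48.39%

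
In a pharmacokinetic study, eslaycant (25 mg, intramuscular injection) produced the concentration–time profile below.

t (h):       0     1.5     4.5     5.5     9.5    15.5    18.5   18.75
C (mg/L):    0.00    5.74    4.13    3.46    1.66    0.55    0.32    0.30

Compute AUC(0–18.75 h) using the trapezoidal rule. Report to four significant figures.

Trapezoidal AUC_0→18.75:
  [0→1.5]: (0.00+5.74)/2 × 1.5 = 4.305
  [1.5→4.5]: (5.74+4.13)/2 × 3 = 14.805
  [4.5→5.5]: (4.13+3.46)/2 × 1 = 3.795
  [5.5→9.5]: (3.46+1.66)/2 × 4 = 10.24
  [9.5→15.5]: (1.66+0.55)/2 × 6 = 6.63
  [15.5→18.5]: (0.55+0.32)/2 × 3 = 1.305
  [18.5→18.75]: (0.32+0.30)/2 × 0.25 = 0.0775
  Sum = 41.1575 mg/L·h

AUC = 41.16 mg/L·h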